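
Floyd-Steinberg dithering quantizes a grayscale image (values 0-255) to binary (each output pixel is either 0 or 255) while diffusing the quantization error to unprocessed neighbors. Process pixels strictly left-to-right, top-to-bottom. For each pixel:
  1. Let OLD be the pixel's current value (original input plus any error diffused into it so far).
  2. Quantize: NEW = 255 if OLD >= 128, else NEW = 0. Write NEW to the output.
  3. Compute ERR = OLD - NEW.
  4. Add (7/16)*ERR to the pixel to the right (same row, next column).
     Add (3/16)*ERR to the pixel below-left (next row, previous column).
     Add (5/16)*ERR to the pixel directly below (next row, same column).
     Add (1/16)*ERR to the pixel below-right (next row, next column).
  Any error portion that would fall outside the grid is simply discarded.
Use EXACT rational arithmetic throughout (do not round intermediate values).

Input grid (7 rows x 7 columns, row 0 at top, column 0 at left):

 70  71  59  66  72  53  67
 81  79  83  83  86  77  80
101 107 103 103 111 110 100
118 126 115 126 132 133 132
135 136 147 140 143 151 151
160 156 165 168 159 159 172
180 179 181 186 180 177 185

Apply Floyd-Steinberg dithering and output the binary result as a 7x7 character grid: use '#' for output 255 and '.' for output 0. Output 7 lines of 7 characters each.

Answer: .......
.#.#.#.
.#.#.#.
#.#.#.#
.#.#.#.
#.###.#
###.###

Derivation:
(0,0): OLD=70 → NEW=0, ERR=70
(0,1): OLD=813/8 → NEW=0, ERR=813/8
(0,2): OLD=13243/128 → NEW=0, ERR=13243/128
(0,3): OLD=227869/2048 → NEW=0, ERR=227869/2048
(0,4): OLD=3954379/32768 → NEW=0, ERR=3954379/32768
(0,5): OLD=55467917/524288 → NEW=0, ERR=55467917/524288
(0,6): OLD=950312155/8388608 → NEW=0, ERR=950312155/8388608
(1,0): OLD=15607/128 → NEW=0, ERR=15607/128
(1,1): OLD=192385/1024 → NEW=255, ERR=-68735/1024
(1,2): OLD=3708629/32768 → NEW=0, ERR=3708629/32768
(1,3): OLD=25739793/131072 → NEW=255, ERR=-7683567/131072
(1,4): OLD=1047368947/8388608 → NEW=0, ERR=1047368947/8388608
(1,5): OLD=12983519267/67108864 → NEW=255, ERR=-4129241053/67108864
(1,6): OLD=102107038125/1073741824 → NEW=0, ERR=102107038125/1073741824
(2,0): OLD=2072859/16384 → NEW=0, ERR=2072859/16384
(2,1): OLD=89242521/524288 → NEW=255, ERR=-44450919/524288
(2,2): OLD=722165387/8388608 → NEW=0, ERR=722165387/8388608
(2,3): OLD=10256179059/67108864 → NEW=255, ERR=-6856581261/67108864
(2,4): OLD=48381161027/536870912 → NEW=0, ERR=48381161027/536870912
(2,5): OLD=2677166919969/17179869184 → NEW=255, ERR=-1703699721951/17179869184
(2,6): OLD=22673369981175/274877906944 → NEW=0, ERR=22673369981175/274877906944
(3,0): OLD=1188160427/8388608 → NEW=255, ERR=-950934613/8388608
(3,1): OLD=4963308943/67108864 → NEW=0, ERR=4963308943/67108864
(3,2): OLD=80425313213/536870912 → NEW=255, ERR=-56476769347/536870912
(3,3): OLD=151023297643/2147483648 → NEW=0, ERR=151023297643/2147483648
(3,4): OLD=45615790180267/274877906944 → NEW=255, ERR=-24478076090453/274877906944
(3,5): OLD=185044469988465/2199023255552 → NEW=0, ERR=185044469988465/2199023255552
(3,6): OLD=6628509640482351/35184372088832 → NEW=255, ERR=-2343505242169809/35184372088832
(4,0): OLD=121807688549/1073741824 → NEW=0, ERR=121807688549/1073741824
(4,1): OLD=3125600497761/17179869184 → NEW=255, ERR=-1255266144159/17179869184
(4,2): OLD=27479072448975/274877906944 → NEW=0, ERR=27479072448975/274877906944
(4,3): OLD=401192297505941/2199023255552 → NEW=255, ERR=-159558632659819/2199023255552
(4,4): OLD=1822556501608975/17592186044416 → NEW=0, ERR=1822556501608975/17592186044416
(4,5): OLD=115161082122133551/562949953421312 → NEW=255, ERR=-28391156000301009/562949953421312
(4,6): OLD=1021239960407245049/9007199254740992 → NEW=0, ERR=1021239960407245049/9007199254740992
(5,0): OLD=49959281762483/274877906944 → NEW=255, ERR=-20134584508237/274877906944
(5,1): OLD=279175929128657/2199023255552 → NEW=0, ERR=279175929128657/2199023255552
(5,2): OLD=4109732916042535/17592186044416 → NEW=255, ERR=-376274525283545/17592186044416
(5,3): OLD=22748929622786979/140737488355328 → NEW=255, ERR=-13139129907821661/140737488355328
(5,4): OLD=1229837606380430529/9007199254740992 → NEW=255, ERR=-1066998203578522431/9007199254740992
(5,5): OLD=8585451904516438129/72057594037927936 → NEW=0, ERR=8585451904516438129/72057594037927936
(5,6): OLD=295616192572244019583/1152921504606846976 → NEW=255, ERR=1621208897498040703/1152921504606846976
(6,0): OLD=6365331383046251/35184372088832 → NEW=255, ERR=-2606683499605909/35184372088832
(6,1): OLD=100020457526710439/562949953421312 → NEW=255, ERR=-43531780595724121/562949953421312
(6,2): OLD=1179176155855759765/9007199254740992 → NEW=255, ERR=-1117659654103193195/9007199254740992
(6,3): OLD=5691819332601582987/72057594037927936 → NEW=0, ERR=5691819332601582987/72057594037927936
(6,4): OLD=27964724901880907913/144115188075855872 → NEW=255, ERR=-8784648057462339447/144115188075855872
(6,5): OLD=3328257418824457928261/18446744073709551616 → NEW=255, ERR=-1375662319971477733819/18446744073709551616
(6,6): OLD=47300298617735980063891/295147905179352825856 → NEW=255, ERR=-27962417202998990529389/295147905179352825856
Row 0: .......
Row 1: .#.#.#.
Row 2: .#.#.#.
Row 3: #.#.#.#
Row 4: .#.#.#.
Row 5: #.###.#
Row 6: ###.###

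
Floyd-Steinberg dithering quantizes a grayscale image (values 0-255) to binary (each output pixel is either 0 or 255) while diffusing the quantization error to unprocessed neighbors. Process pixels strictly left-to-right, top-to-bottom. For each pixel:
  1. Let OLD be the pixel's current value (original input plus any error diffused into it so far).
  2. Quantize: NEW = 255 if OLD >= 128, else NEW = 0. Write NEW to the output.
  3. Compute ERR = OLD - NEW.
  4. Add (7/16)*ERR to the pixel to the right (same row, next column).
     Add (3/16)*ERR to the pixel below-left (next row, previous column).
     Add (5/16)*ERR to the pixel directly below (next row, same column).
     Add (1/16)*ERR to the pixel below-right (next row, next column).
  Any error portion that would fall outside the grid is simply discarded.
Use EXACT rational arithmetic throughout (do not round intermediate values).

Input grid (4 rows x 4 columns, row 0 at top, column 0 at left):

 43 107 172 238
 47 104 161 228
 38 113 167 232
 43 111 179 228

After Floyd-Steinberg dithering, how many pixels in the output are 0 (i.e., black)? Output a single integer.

Answer: 7

Derivation:
(0,0): OLD=43 → NEW=0, ERR=43
(0,1): OLD=2013/16 → NEW=0, ERR=2013/16
(0,2): OLD=58123/256 → NEW=255, ERR=-7157/256
(0,3): OLD=924749/4096 → NEW=255, ERR=-119731/4096
(1,0): OLD=21511/256 → NEW=0, ERR=21511/256
(1,1): OLD=363569/2048 → NEW=255, ERR=-158671/2048
(1,2): OLD=7913477/65536 → NEW=0, ERR=7913477/65536
(1,3): OLD=283058995/1048576 → NEW=255, ERR=15672115/1048576
(2,0): OLD=1629611/32768 → NEW=0, ERR=1629611/32768
(2,1): OLD=145163529/1048576 → NEW=255, ERR=-122223351/1048576
(2,2): OLD=318135821/2097152 → NEW=255, ERR=-216637939/2097152
(2,3): OLD=6678115065/33554432 → NEW=255, ERR=-1878265095/33554432
(3,0): OLD=615487995/16777216 → NEW=0, ERR=615487995/16777216
(3,1): OLD=19961933797/268435456 → NEW=0, ERR=19961933797/268435456
(3,2): OLD=693516861467/4294967296 → NEW=255, ERR=-401699799013/4294967296
(3,3): OLD=11210377942845/68719476736 → NEW=255, ERR=-6313088624835/68719476736
Output grid:
  Row 0: ..##  (2 black, running=2)
  Row 1: .#.#  (2 black, running=4)
  Row 2: .###  (1 black, running=5)
  Row 3: ..##  (2 black, running=7)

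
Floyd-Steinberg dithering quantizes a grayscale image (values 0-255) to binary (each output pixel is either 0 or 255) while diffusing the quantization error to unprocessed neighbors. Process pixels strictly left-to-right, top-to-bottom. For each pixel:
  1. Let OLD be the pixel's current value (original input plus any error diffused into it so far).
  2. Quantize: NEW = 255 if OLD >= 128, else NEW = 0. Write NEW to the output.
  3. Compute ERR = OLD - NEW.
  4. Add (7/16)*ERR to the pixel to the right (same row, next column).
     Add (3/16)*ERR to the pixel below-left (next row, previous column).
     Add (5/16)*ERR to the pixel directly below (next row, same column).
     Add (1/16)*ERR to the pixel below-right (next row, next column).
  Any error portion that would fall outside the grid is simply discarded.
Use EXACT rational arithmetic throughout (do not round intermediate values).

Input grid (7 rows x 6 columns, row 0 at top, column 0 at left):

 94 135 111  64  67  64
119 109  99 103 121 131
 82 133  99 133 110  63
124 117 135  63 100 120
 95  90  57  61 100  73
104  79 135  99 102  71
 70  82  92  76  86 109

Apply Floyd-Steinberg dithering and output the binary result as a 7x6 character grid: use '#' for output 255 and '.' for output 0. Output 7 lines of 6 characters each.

(0,0): OLD=94 → NEW=0, ERR=94
(0,1): OLD=1409/8 → NEW=255, ERR=-631/8
(0,2): OLD=9791/128 → NEW=0, ERR=9791/128
(0,3): OLD=199609/2048 → NEW=0, ERR=199609/2048
(0,4): OLD=3592719/32768 → NEW=0, ERR=3592719/32768
(0,5): OLD=58703465/524288 → NEW=0, ERR=58703465/524288
(1,0): OLD=17099/128 → NEW=255, ERR=-15541/128
(1,1): OLD=52685/1024 → NEW=0, ERR=52685/1024
(1,2): OLD=5202193/32768 → NEW=255, ERR=-3153647/32768
(1,3): OLD=15294877/131072 → NEW=0, ERR=15294877/131072
(1,4): OLD=1957905943/8388608 → NEW=255, ERR=-181189097/8388608
(1,5): OLD=21930211953/134217728 → NEW=255, ERR=-12295308687/134217728
(2,0): OLD=879903/16384 → NEW=0, ERR=879903/16384
(2,1): OLD=77039109/524288 → NEW=255, ERR=-56654331/524288
(2,2): OLD=392113359/8388608 → NEW=0, ERR=392113359/8388608
(2,3): OLD=12069605527/67108864 → NEW=255, ERR=-5043154793/67108864
(2,4): OLD=129899934405/2147483648 → NEW=0, ERR=129899934405/2147483648
(2,5): OLD=2043953954227/34359738368 → NEW=0, ERR=2043953954227/34359738368
(3,0): OLD=1011008879/8388608 → NEW=0, ERR=1011008879/8388608
(3,1): OLD=9937520131/67108864 → NEW=255, ERR=-7175240189/67108864
(3,2): OLD=44015890265/536870912 → NEW=0, ERR=44015890265/536870912
(3,3): OLD=3080284500843/34359738368 → NEW=0, ERR=3080284500843/34359738368
(3,4): OLD=45239667127883/274877906944 → NEW=255, ERR=-24854199142837/274877906944
(3,5): OLD=452171537105541/4398046511104 → NEW=0, ERR=452171537105541/4398046511104
(4,0): OLD=120920107873/1073741824 → NEW=0, ERR=120920107873/1073741824
(4,1): OLD=2212114244653/17179869184 → NEW=255, ERR=-2168752397267/17179869184
(4,2): OLD=20625763240439/549755813888 → NEW=0, ERR=20625763240439/549755813888
(4,3): OLD=823311853879539/8796093022208 → NEW=0, ERR=823311853879539/8796093022208
(4,4): OLD=19361842004684707/140737488355328 → NEW=255, ERR=-16526217525923933/140737488355328
(4,5): OLD=108319959693309589/2251799813685248 → NEW=0, ERR=108319959693309589/2251799813685248
(5,0): OLD=31754653760215/274877906944 → NEW=0, ERR=31754653760215/274877906944
(5,1): OLD=916244502787015/8796093022208 → NEW=0, ERR=916244502787015/8796093022208
(5,2): OLD=14211433920475709/70368744177664 → NEW=255, ERR=-3732595844828611/70368744177664
(5,3): OLD=192238330849382703/2251799813685248 → NEW=0, ERR=192238330849382703/2251799813685248
(5,4): OLD=529279490434897471/4503599627370496 → NEW=0, ERR=529279490434897471/4503599627370496
(5,5): OLD=9375406245840695787/72057594037927936 → NEW=255, ERR=-8999280233830927893/72057594037927936
(6,0): OLD=17681102294868405/140737488355328 → NEW=0, ERR=17681102294868405/140737488355328
(6,1): OLD=375577668665488785/2251799813685248 → NEW=255, ERR=-198631283824249455/2251799813685248
(6,2): OLD=534572147265996265/9007199254740992 → NEW=0, ERR=534572147265996265/9007199254740992
(6,3): OLD=21237430616085996805/144115188075855872 → NEW=255, ERR=-15511942343257250555/144115188075855872
(6,4): OLD=132711192630535446981/2305843009213693952 → NEW=0, ERR=132711192630535446981/2305843009213693952
(6,5): OLD=3781474818172149423427/36893488147419103232 → NEW=0, ERR=3781474818172149423427/36893488147419103232
Row 0: .#....
Row 1: #.#.##
Row 2: .#.#..
Row 3: .#..#.
Row 4: .#..#.
Row 5: ..#..#
Row 6: .#.#..

Answer: .#....
#.#.##
.#.#..
.#..#.
.#..#.
..#..#
.#.#..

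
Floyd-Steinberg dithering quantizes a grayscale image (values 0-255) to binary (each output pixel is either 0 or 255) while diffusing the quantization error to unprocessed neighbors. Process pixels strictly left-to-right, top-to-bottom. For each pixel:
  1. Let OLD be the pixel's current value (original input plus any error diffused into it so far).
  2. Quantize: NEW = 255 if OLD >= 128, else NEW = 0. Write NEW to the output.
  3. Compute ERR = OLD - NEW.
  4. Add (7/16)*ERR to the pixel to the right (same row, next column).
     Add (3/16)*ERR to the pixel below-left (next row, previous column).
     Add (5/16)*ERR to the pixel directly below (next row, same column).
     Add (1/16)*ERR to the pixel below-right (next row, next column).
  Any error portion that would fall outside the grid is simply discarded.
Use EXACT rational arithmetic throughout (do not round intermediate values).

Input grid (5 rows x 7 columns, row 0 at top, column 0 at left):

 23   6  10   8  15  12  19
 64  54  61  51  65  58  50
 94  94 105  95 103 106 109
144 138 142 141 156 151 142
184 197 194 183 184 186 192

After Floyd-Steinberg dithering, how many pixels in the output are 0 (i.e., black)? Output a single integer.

(0,0): OLD=23 → NEW=0, ERR=23
(0,1): OLD=257/16 → NEW=0, ERR=257/16
(0,2): OLD=4359/256 → NEW=0, ERR=4359/256
(0,3): OLD=63281/4096 → NEW=0, ERR=63281/4096
(0,4): OLD=1426007/65536 → NEW=0, ERR=1426007/65536
(0,5): OLD=22564961/1048576 → NEW=0, ERR=22564961/1048576
(0,6): OLD=476721831/16777216 → NEW=0, ERR=476721831/16777216
(1,0): OLD=18995/256 → NEW=0, ERR=18995/256
(1,1): OLD=196837/2048 → NEW=0, ERR=196837/2048
(1,2): OLD=7357769/65536 → NEW=0, ERR=7357769/65536
(1,3): OLD=28859541/262144 → NEW=0, ERR=28859541/262144
(1,4): OLD=2096561567/16777216 → NEW=0, ERR=2096561567/16777216
(1,5): OLD=16922803791/134217728 → NEW=0, ERR=16922803791/134217728
(1,6): OLD=247790997185/2147483648 → NEW=0, ERR=247790997185/2147483648
(2,0): OLD=4430503/32768 → NEW=255, ERR=-3925337/32768
(2,1): OLD=102041373/1048576 → NEW=0, ERR=102041373/1048576
(2,2): OLD=3511613847/16777216 → NEW=255, ERR=-766576233/16777216
(2,3): OLD=18771830687/134217728 → NEW=255, ERR=-15453689953/134217728
(2,4): OLD=131210972559/1073741824 → NEW=0, ERR=131210972559/1073741824
(2,5): OLD=7844643058245/34359738368 → NEW=255, ERR=-917090225595/34359738368
(2,6): OLD=77659269679923/549755813888 → NEW=255, ERR=-62528462861517/549755813888
(3,0): OLD=2093989303/16777216 → NEW=0, ERR=2093989303/16777216
(3,1): OLD=27777913323/134217728 → NEW=255, ERR=-6447607317/134217728
(3,2): OLD=97923301681/1073741824 → NEW=0, ERR=97923301681/1073741824
(3,3): OLD=708562276839/4294967296 → NEW=255, ERR=-386654383641/4294967296
(3,4): OLD=78395601787319/549755813888 → NEW=255, ERR=-61792130754121/549755813888
(3,5): OLD=350946271196309/4398046511104 → NEW=0, ERR=350946271196309/4398046511104
(3,6): OLD=9830459508265611/70368744177664 → NEW=255, ERR=-8113570257038709/70368744177664
(4,0): OLD=459553741401/2147483648 → NEW=255, ERR=-88054588839/2147483648
(4,1): OLD=6492248192133/34359738368 → NEW=255, ERR=-2269485091707/34359738368
(4,2): OLD=95503667840747/549755813888 → NEW=255, ERR=-44684064700693/549755813888
(4,3): OLD=457099051413641/4398046511104 → NEW=0, ERR=457099051413641/4398046511104
(4,4): OLD=7166380891580683/35184372088832 → NEW=255, ERR=-1805633991071477/35184372088832
(4,5): OLD=179964104985788491/1125899906842624 → NEW=255, ERR=-107140371259080629/1125899906842624
(4,6): OLD=2149538539870134909/18014398509481984 → NEW=0, ERR=2149538539870134909/18014398509481984
Output grid:
  Row 0: .......  (7 black, running=7)
  Row 1: .......  (7 black, running=14)
  Row 2: #.##.##  (2 black, running=16)
  Row 3: .#.##.#  (3 black, running=19)
  Row 4: ###.##.  (2 black, running=21)

Answer: 21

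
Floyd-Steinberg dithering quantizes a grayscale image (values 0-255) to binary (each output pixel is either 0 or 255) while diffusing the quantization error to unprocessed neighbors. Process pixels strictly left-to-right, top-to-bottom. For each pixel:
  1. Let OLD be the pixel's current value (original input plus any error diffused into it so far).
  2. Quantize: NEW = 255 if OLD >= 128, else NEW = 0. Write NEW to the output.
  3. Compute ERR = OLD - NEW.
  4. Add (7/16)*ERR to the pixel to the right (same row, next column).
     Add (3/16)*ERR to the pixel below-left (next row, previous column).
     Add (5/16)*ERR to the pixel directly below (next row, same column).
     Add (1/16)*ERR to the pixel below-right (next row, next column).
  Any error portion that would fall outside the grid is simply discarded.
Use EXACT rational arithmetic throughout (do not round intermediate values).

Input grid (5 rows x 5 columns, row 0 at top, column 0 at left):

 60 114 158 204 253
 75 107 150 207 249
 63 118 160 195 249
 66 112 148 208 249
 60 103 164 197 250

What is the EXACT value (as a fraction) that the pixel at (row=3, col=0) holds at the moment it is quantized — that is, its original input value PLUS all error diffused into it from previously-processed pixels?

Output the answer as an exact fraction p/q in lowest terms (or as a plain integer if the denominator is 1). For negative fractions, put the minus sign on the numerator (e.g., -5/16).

(0,0): OLD=60 → NEW=0, ERR=60
(0,1): OLD=561/4 → NEW=255, ERR=-459/4
(0,2): OLD=6899/64 → NEW=0, ERR=6899/64
(0,3): OLD=257189/1024 → NEW=255, ERR=-3931/1024
(0,4): OLD=4117635/16384 → NEW=255, ERR=-60285/16384
(1,0): OLD=4623/64 → NEW=0, ERR=4623/64
(1,1): OLD=64873/512 → NEW=0, ERR=64873/512
(1,2): OLD=3788445/16384 → NEW=255, ERR=-389475/16384
(1,3): OLD=13202073/65536 → NEW=255, ERR=-3509607/65536
(1,4): OLD=235070891/1048576 → NEW=255, ERR=-32315989/1048576
(2,0): OLD=895635/8192 → NEW=0, ERR=895635/8192
(2,1): OLD=53866625/262144 → NEW=255, ERR=-12980095/262144
(2,2): OLD=540169667/4194304 → NEW=255, ERR=-529377853/4194304
(2,3): OLD=7770011801/67108864 → NEW=0, ERR=7770011801/67108864
(2,4): OLD=307816842735/1073741824 → NEW=255, ERR=34012677615/1073741824
(3,0): OLD=381185379/4194304 → NEW=0, ERR=381185379/4194304
Target (3,0): original=66, with diffused error = 381185379/4194304

Answer: 381185379/4194304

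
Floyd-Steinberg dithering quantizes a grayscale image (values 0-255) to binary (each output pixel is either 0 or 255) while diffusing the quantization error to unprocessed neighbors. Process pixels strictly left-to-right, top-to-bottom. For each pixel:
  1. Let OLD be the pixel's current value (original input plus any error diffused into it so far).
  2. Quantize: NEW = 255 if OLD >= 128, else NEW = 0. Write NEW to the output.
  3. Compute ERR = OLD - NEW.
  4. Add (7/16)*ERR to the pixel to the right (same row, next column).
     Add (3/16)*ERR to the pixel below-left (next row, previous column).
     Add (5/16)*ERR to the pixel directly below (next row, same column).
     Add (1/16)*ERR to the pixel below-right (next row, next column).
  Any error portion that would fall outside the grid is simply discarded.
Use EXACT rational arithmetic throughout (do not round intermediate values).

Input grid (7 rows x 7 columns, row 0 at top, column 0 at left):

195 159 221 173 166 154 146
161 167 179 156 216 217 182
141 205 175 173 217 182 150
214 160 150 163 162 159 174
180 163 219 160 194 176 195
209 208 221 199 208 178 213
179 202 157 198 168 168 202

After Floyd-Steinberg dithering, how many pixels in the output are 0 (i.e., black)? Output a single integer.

(0,0): OLD=195 → NEW=255, ERR=-60
(0,1): OLD=531/4 → NEW=255, ERR=-489/4
(0,2): OLD=10721/64 → NEW=255, ERR=-5599/64
(0,3): OLD=137959/1024 → NEW=255, ERR=-123161/1024
(0,4): OLD=1857617/16384 → NEW=0, ERR=1857617/16384
(0,5): OLD=53373495/262144 → NEW=255, ERR=-13473225/262144
(0,6): OLD=518055809/4194304 → NEW=0, ERR=518055809/4194304
(1,0): OLD=7637/64 → NEW=0, ERR=7637/64
(1,1): OLD=82355/512 → NEW=255, ERR=-48205/512
(1,2): OLD=1315279/16384 → NEW=0, ERR=1315279/16384
(1,3): OLD=11097011/65536 → NEW=255, ERR=-5614669/65536
(1,4): OLD=825419401/4194304 → NEW=255, ERR=-244128119/4194304
(1,5): OLD=6902793017/33554432 → NEW=255, ERR=-1653587143/33554432
(1,6): OLD=105133055543/536870912 → NEW=255, ERR=-31769027017/536870912
(2,0): OLD=1315937/8192 → NEW=255, ERR=-773023/8192
(2,1): OLD=41105307/262144 → NEW=255, ERR=-25741413/262144
(2,2): OLD=566978641/4194304 → NEW=255, ERR=-502568879/4194304
(2,3): OLD=2949742153/33554432 → NEW=0, ERR=2949742153/33554432
(2,4): OLD=59774293129/268435456 → NEW=255, ERR=-8676748151/268435456
(2,5): OLD=1183051169907/8589934592 → NEW=255, ERR=-1007382151053/8589934592
(2,6): OLD=10599327493461/137438953472 → NEW=0, ERR=10599327493461/137438953472
(3,0): OLD=696673137/4194304 → NEW=255, ERR=-372874383/4194304
(3,1): OLD=2082245053/33554432 → NEW=0, ERR=2082245053/33554432
(3,2): OLD=40278961303/268435456 → NEW=255, ERR=-28172079977/268435456
(3,3): OLD=140667535705/1073741824 → NEW=255, ERR=-133136629415/1073741824
(3,4): OLD=11154167049073/137438953472 → NEW=0, ERR=11154167049073/137438953472
(3,5): OLD=187244391159555/1099511627776 → NEW=255, ERR=-93131073923325/1099511627776
(3,6): OLD=2704151038668765/17592186044416 → NEW=255, ERR=-1781856402657315/17592186044416
(4,0): OLD=87968523999/536870912 → NEW=255, ERR=-48933558561/536870912
(4,1): OLD=1007443631923/8589934592 → NEW=0, ERR=1007443631923/8589934592
(4,2): OLD=29981479065117/137438953472 → NEW=255, ERR=-5065454070243/137438953472
(4,3): OLD=125108247885007/1099511627776 → NEW=0, ERR=125108247885007/1099511627776
(4,4): OLD=2159541689741869/8796093022208 → NEW=255, ERR=-83462030921171/8796093022208
(4,5): OLD=37002805728622461/281474976710656 → NEW=255, ERR=-34773313332594819/281474976710656
(4,6): OLD=468398666872126587/4503599627370496 → NEW=0, ERR=468398666872126587/4503599627370496
(5,0): OLD=27832387486537/137438953472 → NEW=255, ERR=-7214545648823/137438953472
(5,1): OLD=229883577482275/1099511627776 → NEW=255, ERR=-50491887600605/1099511627776
(5,2): OLD=1918044634171573/8796093022208 → NEW=255, ERR=-324959086491467/8796093022208
(5,3): OLD=15080900669705609/70368744177664 → NEW=255, ERR=-2863129095598711/70368744177664
(5,4): OLD=770934954329689235/4503599627370496 → NEW=255, ERR=-377482950649787245/4503599627370496
(5,5): OLD=4382234729189908291/36028797018963968 → NEW=0, ERR=4382234729189908291/36028797018963968
(5,6): OLD=167746745913271487629/576460752303423488 → NEW=255, ERR=20749254075898498189/576460752303423488
(6,0): OLD=2708943813195729/17592186044416 → NEW=255, ERR=-1777063628130351/17592186044416
(6,1): OLD=37505932528593509/281474976710656 → NEW=255, ERR=-34270186532623771/281474976710656
(6,2): OLD=367896909557227343/4503599627370496 → NEW=0, ERR=367896909557227343/4503599627370496
(6,3): OLD=7313826385792871185/36028797018963968 → NEW=255, ERR=-1873516854042940655/36028797018963968
(6,4): OLD=10039031559163282055/72057594037927936 → NEW=255, ERR=-8335654920508341625/72057594037927936
(6,5): OLD=1447238549522850595231/9223372036854775808 → NEW=255, ERR=-904721319875117235809/9223372036854775808
(6,6): OLD=26258681600733311138409/147573952589676412928 → NEW=255, ERR=-11372676309634174158231/147573952589676412928
Output grid:
  Row 0: ####.#.  (2 black, running=2)
  Row 1: .#.####  (2 black, running=4)
  Row 2: ###.##.  (2 black, running=6)
  Row 3: #.##.##  (2 black, running=8)
  Row 4: #.#.##.  (3 black, running=11)
  Row 5: #####.#  (1 black, running=12)
  Row 6: ##.####  (1 black, running=13)

Answer: 13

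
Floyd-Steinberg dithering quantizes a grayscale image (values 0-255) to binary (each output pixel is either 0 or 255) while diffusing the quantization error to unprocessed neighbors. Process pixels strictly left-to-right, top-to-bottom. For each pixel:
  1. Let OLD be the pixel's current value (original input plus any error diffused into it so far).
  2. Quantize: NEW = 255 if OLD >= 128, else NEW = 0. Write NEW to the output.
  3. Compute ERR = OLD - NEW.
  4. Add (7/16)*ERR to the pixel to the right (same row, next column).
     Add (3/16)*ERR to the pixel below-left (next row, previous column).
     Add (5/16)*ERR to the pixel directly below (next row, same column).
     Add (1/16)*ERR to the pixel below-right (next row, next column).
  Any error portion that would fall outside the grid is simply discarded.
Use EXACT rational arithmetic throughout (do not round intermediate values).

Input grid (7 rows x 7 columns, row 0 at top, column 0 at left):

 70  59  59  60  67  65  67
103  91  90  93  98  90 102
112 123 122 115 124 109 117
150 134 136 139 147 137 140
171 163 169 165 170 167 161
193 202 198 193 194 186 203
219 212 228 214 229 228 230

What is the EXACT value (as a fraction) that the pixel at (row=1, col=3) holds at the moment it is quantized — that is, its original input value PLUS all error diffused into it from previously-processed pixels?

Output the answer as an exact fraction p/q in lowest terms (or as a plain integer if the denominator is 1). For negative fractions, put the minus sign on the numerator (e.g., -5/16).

(0,0): OLD=70 → NEW=0, ERR=70
(0,1): OLD=717/8 → NEW=0, ERR=717/8
(0,2): OLD=12571/128 → NEW=0, ERR=12571/128
(0,3): OLD=210877/2048 → NEW=0, ERR=210877/2048
(0,4): OLD=3671595/32768 → NEW=0, ERR=3671595/32768
(0,5): OLD=59779885/524288 → NEW=0, ERR=59779885/524288
(0,6): OLD=980495931/8388608 → NEW=0, ERR=980495931/8388608
(1,0): OLD=18135/128 → NEW=255, ERR=-14505/128
(1,1): OLD=94433/1024 → NEW=0, ERR=94433/1024
(1,2): OLD=6093045/32768 → NEW=255, ERR=-2262795/32768
(1,3): OLD=16005585/131072 → NEW=0, ERR=16005585/131072
Target (1,3): original=93, with diffused error = 16005585/131072

Answer: 16005585/131072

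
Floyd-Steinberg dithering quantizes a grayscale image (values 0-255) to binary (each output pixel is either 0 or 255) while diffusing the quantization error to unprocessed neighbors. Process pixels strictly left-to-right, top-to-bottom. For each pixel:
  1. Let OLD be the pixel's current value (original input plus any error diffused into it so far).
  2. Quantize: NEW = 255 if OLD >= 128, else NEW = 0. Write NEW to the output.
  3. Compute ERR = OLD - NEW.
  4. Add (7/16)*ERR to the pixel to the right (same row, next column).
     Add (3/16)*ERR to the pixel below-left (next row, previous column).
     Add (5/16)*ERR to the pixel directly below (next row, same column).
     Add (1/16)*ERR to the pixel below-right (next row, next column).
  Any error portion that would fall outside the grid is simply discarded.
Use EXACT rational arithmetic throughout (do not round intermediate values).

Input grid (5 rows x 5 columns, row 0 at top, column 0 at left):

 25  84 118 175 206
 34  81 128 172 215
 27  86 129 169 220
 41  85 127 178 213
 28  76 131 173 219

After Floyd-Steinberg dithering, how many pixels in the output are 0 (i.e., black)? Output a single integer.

Answer: 12

Derivation:
(0,0): OLD=25 → NEW=0, ERR=25
(0,1): OLD=1519/16 → NEW=0, ERR=1519/16
(0,2): OLD=40841/256 → NEW=255, ERR=-24439/256
(0,3): OLD=545727/4096 → NEW=255, ERR=-498753/4096
(0,4): OLD=10009145/65536 → NEW=255, ERR=-6702535/65536
(1,0): OLD=15261/256 → NEW=0, ERR=15261/256
(1,1): OLD=246603/2048 → NEW=0, ERR=246603/2048
(1,2): OLD=8778535/65536 → NEW=255, ERR=-7933145/65536
(1,3): OLD=14639707/262144 → NEW=0, ERR=14639707/262144
(1,4): OLD=838282417/4194304 → NEW=255, ERR=-231265103/4194304
(2,0): OLD=2234985/32768 → NEW=0, ERR=2234985/32768
(2,1): OLD=141031187/1048576 → NEW=255, ERR=-126355693/1048576
(2,2): OLD=947056633/16777216 → NEW=0, ERR=947056633/16777216
(2,3): OLD=51873628379/268435456 → NEW=255, ERR=-16577412901/268435456
(2,4): OLD=769837141821/4294967296 → NEW=255, ERR=-325379518659/4294967296
(3,0): OLD=666396377/16777216 → NEW=0, ERR=666396377/16777216
(3,1): OLD=10679407589/134217728 → NEW=0, ERR=10679407589/134217728
(3,2): OLD=688657787367/4294967296 → NEW=255, ERR=-406558873113/4294967296
(3,3): OLD=915783707151/8589934592 → NEW=0, ERR=915783707151/8589934592
(3,4): OLD=31900710640171/137438953472 → NEW=255, ERR=-3146222495189/137438953472
(4,0): OLD=118823619991/2147483648 → NEW=0, ERR=118823619991/2147483648
(4,1): OLD=7545836979223/68719476736 → NEW=0, ERR=7545836979223/68719476736
(4,2): OLD=191778837901369/1099511627776 → NEW=255, ERR=-88596627181511/1099511627776
(4,3): OLD=2829784956588567/17592186044416 → NEW=255, ERR=-1656222484737513/17592186044416
(4,4): OLD=49911405141795361/281474976710656 → NEW=255, ERR=-21864713919421919/281474976710656
Output grid:
  Row 0: ..###  (2 black, running=2)
  Row 1: ..#.#  (3 black, running=5)
  Row 2: .#.##  (2 black, running=7)
  Row 3: ..#.#  (3 black, running=10)
  Row 4: ..###  (2 black, running=12)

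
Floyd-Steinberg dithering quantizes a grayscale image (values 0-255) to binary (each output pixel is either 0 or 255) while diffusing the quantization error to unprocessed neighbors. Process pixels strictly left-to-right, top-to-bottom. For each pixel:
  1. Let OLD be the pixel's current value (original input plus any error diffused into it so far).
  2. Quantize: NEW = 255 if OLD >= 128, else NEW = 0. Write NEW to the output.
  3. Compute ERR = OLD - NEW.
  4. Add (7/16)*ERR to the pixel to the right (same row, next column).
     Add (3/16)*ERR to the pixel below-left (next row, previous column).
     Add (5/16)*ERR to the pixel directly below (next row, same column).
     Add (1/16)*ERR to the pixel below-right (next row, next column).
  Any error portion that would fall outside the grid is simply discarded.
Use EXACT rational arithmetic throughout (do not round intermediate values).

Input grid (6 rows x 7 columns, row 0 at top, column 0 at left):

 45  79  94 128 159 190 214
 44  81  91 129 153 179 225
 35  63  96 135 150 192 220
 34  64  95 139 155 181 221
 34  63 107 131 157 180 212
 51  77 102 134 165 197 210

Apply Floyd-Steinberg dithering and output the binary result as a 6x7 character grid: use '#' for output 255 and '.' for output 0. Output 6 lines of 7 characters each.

(0,0): OLD=45 → NEW=0, ERR=45
(0,1): OLD=1579/16 → NEW=0, ERR=1579/16
(0,2): OLD=35117/256 → NEW=255, ERR=-30163/256
(0,3): OLD=313147/4096 → NEW=0, ERR=313147/4096
(0,4): OLD=12612253/65536 → NEW=255, ERR=-4099427/65536
(0,5): OLD=170533451/1048576 → NEW=255, ERR=-96853429/1048576
(0,6): OLD=2912350221/16777216 → NEW=255, ERR=-1365839859/16777216
(1,0): OLD=19601/256 → NEW=0, ERR=19601/256
(1,1): OLD=258167/2048 → NEW=0, ERR=258167/2048
(1,2): OLD=8508739/65536 → NEW=255, ERR=-8202941/65536
(1,3): OLD=20719367/262144 → NEW=0, ERR=20719367/262144
(1,4): OLD=2608707509/16777216 → NEW=255, ERR=-1669482571/16777216
(1,5): OLD=11734160709/134217728 → NEW=0, ERR=11734160709/134217728
(1,6): OLD=498292112491/2147483648 → NEW=255, ERR=-49316217749/2147483648
(2,0): OLD=2705421/32768 → NEW=0, ERR=2705421/32768
(2,1): OLD=125651935/1048576 → NEW=0, ERR=125651935/1048576
(2,2): OLD=2214754909/16777216 → NEW=255, ERR=-2063435171/16777216
(2,3): OLD=10658268597/134217728 → NEW=0, ERR=10658268597/134217728
(2,4): OLD=187880961285/1073741824 → NEW=255, ERR=-85923203835/1073741824
(2,5): OLD=5971235347351/34359738368 → NEW=255, ERR=-2790497936489/34359738368
(2,6): OLD=100471441221521/549755813888 → NEW=255, ERR=-39716291319919/549755813888
(3,0): OLD=1380248509/16777216 → NEW=0, ERR=1380248509/16777216
(3,1): OLD=16044316793/134217728 → NEW=0, ERR=16044316793/134217728
(3,2): OLD=140921005371/1073741824 → NEW=255, ERR=-132883159749/1073741824
(3,3): OLD=373580244941/4294967296 → NEW=0, ERR=373580244941/4294967296
(3,4): OLD=86741955207101/549755813888 → NEW=255, ERR=-53445777334339/549755813888
(3,5): OLD=415795503218439/4398046511104 → NEW=0, ERR=415795503218439/4398046511104
(3,6): OLD=16516225597125465/70368744177664 → NEW=255, ERR=-1427804168178855/70368744177664
(4,0): OLD=176357334771/2147483648 → NEW=0, ERR=176357334771/2147483648
(4,1): OLD=4062083054679/34359738368 → NEW=0, ERR=4062083054679/34359738368
(4,2): OLD=79070418886521/549755813888 → NEW=255, ERR=-61117313654919/549755813888
(4,3): OLD=367592418646275/4398046511104 → NEW=0, ERR=367592418646275/4398046511104
(4,4): OLD=6556570676759257/35184372088832 → NEW=255, ERR=-2415444205892903/35184372088832
(4,5): OLD=190984932603314841/1125899906842624 → NEW=255, ERR=-96119543641554279/1125899906842624
(4,6): OLD=3138434993888912639/18014398509481984 → NEW=255, ERR=-1455236626028993281/18014398509481984
(5,0): OLD=54332382454005/549755813888 → NEW=0, ERR=54332382454005/549755813888
(5,1): OLD=622194010499495/4398046511104 → NEW=255, ERR=-499307849832025/4398046511104
(5,2): OLD=1430244149019265/35184372088832 → NEW=0, ERR=1430244149019265/35184372088832
(5,3): OLD=44496429427924069/281474976710656 → NEW=255, ERR=-27279689633293211/281474976710656
(5,4): OLD=1627818399638236535/18014398509481984 → NEW=0, ERR=1627818399638236535/18014398509481984
(5,5): OLD=27442066048263190407/144115188075855872 → NEW=255, ERR=-9307306911080056953/144115188075855872
(5,6): OLD=348563116930036652297/2305843009213693952 → NEW=255, ERR=-239426850419455305463/2305843009213693952
Row 0: ..#.###
Row 1: ..#.#.#
Row 2: ..#.###
Row 3: ..#.#.#
Row 4: ..#.###
Row 5: .#.#.##

Answer: ..#.###
..#.#.#
..#.###
..#.#.#
..#.###
.#.#.##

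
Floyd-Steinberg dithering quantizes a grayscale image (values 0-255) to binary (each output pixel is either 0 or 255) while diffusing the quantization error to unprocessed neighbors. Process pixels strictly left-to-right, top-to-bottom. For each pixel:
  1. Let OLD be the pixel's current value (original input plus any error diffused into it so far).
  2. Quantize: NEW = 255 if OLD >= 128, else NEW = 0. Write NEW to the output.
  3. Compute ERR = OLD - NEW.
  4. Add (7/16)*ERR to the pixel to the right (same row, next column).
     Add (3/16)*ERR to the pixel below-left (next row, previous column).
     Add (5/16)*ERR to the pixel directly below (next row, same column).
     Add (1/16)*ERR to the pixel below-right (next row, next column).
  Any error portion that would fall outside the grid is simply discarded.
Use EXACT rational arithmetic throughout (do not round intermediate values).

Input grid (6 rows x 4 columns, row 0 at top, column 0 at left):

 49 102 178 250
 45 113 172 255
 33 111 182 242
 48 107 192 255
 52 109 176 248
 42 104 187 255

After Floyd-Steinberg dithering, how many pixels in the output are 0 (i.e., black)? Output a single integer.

(0,0): OLD=49 → NEW=0, ERR=49
(0,1): OLD=1975/16 → NEW=0, ERR=1975/16
(0,2): OLD=59393/256 → NEW=255, ERR=-5887/256
(0,3): OLD=982791/4096 → NEW=255, ERR=-61689/4096
(1,0): OLD=21365/256 → NEW=0, ERR=21365/256
(1,1): OLD=382643/2048 → NEW=255, ERR=-139597/2048
(1,2): OLD=9167407/65536 → NEW=255, ERR=-7544273/65536
(1,3): OLD=208134777/1048576 → NEW=255, ERR=-59252103/1048576
(2,0): OLD=1517153/32768 → NEW=0, ERR=1517153/32768
(2,1): OLD=98133179/1048576 → NEW=0, ERR=98133179/1048576
(2,2): OLD=360951719/2097152 → NEW=255, ERR=-173822041/2097152
(2,3): OLD=6069480491/33554432 → NEW=255, ERR=-2486899669/33554432
(3,0): OLD=1342450385/16777216 → NEW=0, ERR=1342450385/16777216
(3,1): OLD=42575454159/268435456 → NEW=255, ERR=-25875587121/268435456
(3,2): OLD=497695006513/4294967296 → NEW=0, ERR=497695006513/4294967296
(3,3): OLD=19059728285143/68719476736 → NEW=255, ERR=1536261717463/68719476736
(4,0): OLD=253107568829/4294967296 → NEW=0, ERR=253107568829/4294967296
(4,1): OLD=4514440647223/34359738368 → NEW=255, ERR=-4247292636617/34359738368
(4,2): OLD=171852184946391/1099511627776 → NEW=255, ERR=-108523280136489/1099511627776
(4,3): OLD=3853510037124113/17592186044416 → NEW=255, ERR=-632497404201967/17592186044416
(5,0): OLD=20472169026605/549755813888 → NEW=0, ERR=20472169026605/549755813888
(5,1): OLD=1175856590343771/17592186044416 → NEW=0, ERR=1175856590343771/17592186044416
(5,2): OLD=1503526510119567/8796093022208 → NEW=255, ERR=-739477210543473/8796093022208
(5,3): OLD=56524578610414999/281474976710656 → NEW=255, ERR=-15251540450802281/281474976710656
Output grid:
  Row 0: ..##  (2 black, running=2)
  Row 1: .###  (1 black, running=3)
  Row 2: ..##  (2 black, running=5)
  Row 3: .#.#  (2 black, running=7)
  Row 4: .###  (1 black, running=8)
  Row 5: ..##  (2 black, running=10)

Answer: 10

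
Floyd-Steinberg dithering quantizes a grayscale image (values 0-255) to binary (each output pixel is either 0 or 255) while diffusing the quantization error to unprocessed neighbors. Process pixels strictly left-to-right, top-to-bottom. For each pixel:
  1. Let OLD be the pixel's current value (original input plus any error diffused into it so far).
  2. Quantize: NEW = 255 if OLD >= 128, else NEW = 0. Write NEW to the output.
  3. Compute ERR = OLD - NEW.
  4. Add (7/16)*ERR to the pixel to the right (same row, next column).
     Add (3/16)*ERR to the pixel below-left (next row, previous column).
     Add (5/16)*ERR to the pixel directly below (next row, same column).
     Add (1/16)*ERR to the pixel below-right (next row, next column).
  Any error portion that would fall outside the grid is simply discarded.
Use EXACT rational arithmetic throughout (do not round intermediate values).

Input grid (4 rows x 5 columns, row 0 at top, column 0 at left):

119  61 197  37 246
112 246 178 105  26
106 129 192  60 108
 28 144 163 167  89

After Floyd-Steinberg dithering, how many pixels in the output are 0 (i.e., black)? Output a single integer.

(0,0): OLD=119 → NEW=0, ERR=119
(0,1): OLD=1809/16 → NEW=0, ERR=1809/16
(0,2): OLD=63095/256 → NEW=255, ERR=-2185/256
(0,3): OLD=136257/4096 → NEW=0, ERR=136257/4096
(0,4): OLD=17075655/65536 → NEW=255, ERR=363975/65536
(1,0): OLD=43619/256 → NEW=255, ERR=-21661/256
(1,1): OLD=512309/2048 → NEW=255, ERR=-9931/2048
(1,2): OLD=12223449/65536 → NEW=255, ERR=-4488231/65536
(1,3): OLD=22528997/262144 → NEW=0, ERR=22528997/262144
(1,4): OLD=282754831/4194304 → NEW=0, ERR=282754831/4194304
(2,0): OLD=2577175/32768 → NEW=0, ERR=2577175/32768
(2,1): OLD=150747885/1048576 → NEW=255, ERR=-116638995/1048576
(2,2): OLD=2310957319/16777216 → NEW=255, ERR=-1967232761/16777216
(2,3): OLD=11788847909/268435456 → NEW=0, ERR=11788847909/268435456
(2,4): OLD=659929642179/4294967296 → NEW=255, ERR=-435287018301/4294967296
(3,0): OLD=532193063/16777216 → NEW=0, ERR=532193063/16777216
(3,1): OLD=14233376411/134217728 → NEW=0, ERR=14233376411/134217728
(3,2): OLD=747475279129/4294967296 → NEW=255, ERR=-347741381351/4294967296
(3,3): OLD=1021949767057/8589934592 → NEW=0, ERR=1021949767057/8589934592
(3,4): OLD=15410088178485/137438953472 → NEW=0, ERR=15410088178485/137438953472
Output grid:
  Row 0: ..#.#  (3 black, running=3)
  Row 1: ###..  (2 black, running=5)
  Row 2: .##.#  (2 black, running=7)
  Row 3: ..#..  (4 black, running=11)

Answer: 11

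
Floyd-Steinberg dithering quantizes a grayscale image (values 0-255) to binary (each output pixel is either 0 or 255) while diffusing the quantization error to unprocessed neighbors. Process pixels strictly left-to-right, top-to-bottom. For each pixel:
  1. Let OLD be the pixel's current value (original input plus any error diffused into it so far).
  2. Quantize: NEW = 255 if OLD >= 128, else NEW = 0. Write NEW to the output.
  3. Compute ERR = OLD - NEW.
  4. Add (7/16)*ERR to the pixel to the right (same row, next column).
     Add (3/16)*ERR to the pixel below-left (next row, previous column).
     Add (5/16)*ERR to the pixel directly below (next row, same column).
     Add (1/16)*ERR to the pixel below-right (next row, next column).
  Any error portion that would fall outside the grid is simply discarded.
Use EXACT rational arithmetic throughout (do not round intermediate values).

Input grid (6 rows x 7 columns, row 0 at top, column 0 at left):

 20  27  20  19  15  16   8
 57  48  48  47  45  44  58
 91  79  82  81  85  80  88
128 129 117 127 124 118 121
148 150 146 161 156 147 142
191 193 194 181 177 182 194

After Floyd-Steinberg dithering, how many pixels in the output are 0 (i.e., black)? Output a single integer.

Answer: 25

Derivation:
(0,0): OLD=20 → NEW=0, ERR=20
(0,1): OLD=143/4 → NEW=0, ERR=143/4
(0,2): OLD=2281/64 → NEW=0, ERR=2281/64
(0,3): OLD=35423/1024 → NEW=0, ERR=35423/1024
(0,4): OLD=493721/16384 → NEW=0, ERR=493721/16384
(0,5): OLD=7650351/262144 → NEW=0, ERR=7650351/262144
(0,6): OLD=87106889/4194304 → NEW=0, ERR=87106889/4194304
(1,0): OLD=4477/64 → NEW=0, ERR=4477/64
(1,1): OLD=50027/512 → NEW=0, ERR=50027/512
(1,2): OLD=1812167/16384 → NEW=0, ERR=1812167/16384
(1,3): OLD=7476219/65536 → NEW=0, ERR=7476219/65536
(1,4): OLD=469594833/4194304 → NEW=0, ERR=469594833/4194304
(1,5): OLD=3619847585/33554432 → NEW=0, ERR=3619847585/33554432
(1,6): OLD=60940966479/536870912 → NEW=0, ERR=60940966479/536870912
(2,0): OLD=1074633/8192 → NEW=255, ERR=-1014327/8192
(2,1): OLD=21095731/262144 → NEW=0, ERR=21095731/262144
(2,2): OLD=751904857/4194304 → NEW=255, ERR=-317642663/4194304
(2,3): OLD=3738704337/33554432 → NEW=0, ERR=3738704337/33554432
(2,4): OLD=52638059041/268435456 → NEW=255, ERR=-15812982239/268435456
(2,5): OLD=998331860875/8589934592 → NEW=0, ERR=998331860875/8589934592
(2,6): OLD=24884909231741/137438953472 → NEW=255, ERR=-10162023903619/137438953472
(3,0): OLD=437865785/4194304 → NEW=0, ERR=437865785/4194304
(3,1): OLD=5968749509/33554432 → NEW=255, ERR=-2587630651/33554432
(3,2): OLD=22955571103/268435456 → NEW=0, ERR=22955571103/268435456
(3,3): OLD=196982485161/1073741824 → NEW=255, ERR=-76821679959/1073741824
(3,4): OLD=14162442887481/137438953472 → NEW=0, ERR=14162442887481/137438953472
(3,5): OLD=199953037310139/1099511627776 → NEW=255, ERR=-80422427772741/1099511627776
(3,6): OLD=1287003039012389/17592186044416 → NEW=0, ERR=1287003039012389/17592186044416
(4,0): OLD=89208634423/536870912 → NEW=255, ERR=-47693448137/536870912
(4,1): OLD=941405846859/8589934592 → NEW=0, ERR=941405846859/8589934592
(4,2): OLD=27822665745733/137438953472 → NEW=255, ERR=-7224267389627/137438953472
(4,3): OLD=154273789154951/1099511627776 → NEW=255, ERR=-126101675927929/1099511627776
(4,4): OLD=1054117161668197/8796093022208 → NEW=0, ERR=1054117161668197/8796093022208
(4,5): OLD=55374469424636645/281474976710656 → NEW=255, ERR=-16401649636580635/281474976710656
(4,6): OLD=607071701241715411/4503599627370496 → NEW=255, ERR=-541346203737761069/4503599627370496
(5,0): OLD=25259581802769/137438953472 → NEW=255, ERR=-9787351332591/137438953472
(5,1): OLD=198665085925083/1099511627776 → NEW=255, ERR=-81710379157797/1099511627776
(5,2): OLD=1147067831770605/8796093022208 → NEW=255, ERR=-1095935888892435/8796093022208
(5,3): OLD=7728932752509313/70368744177664 → NEW=0, ERR=7728932752509313/70368744177664
(5,4): OLD=1100719019034458347/4503599627370496 → NEW=255, ERR=-47698885945018133/4503599627370496
(5,5): OLD=5192063658961070139/36028797018963968 → NEW=255, ERR=-3995279580874741701/36028797018963968
(5,6): OLD=60113169577748200725/576460752303423488 → NEW=0, ERR=60113169577748200725/576460752303423488
Output grid:
  Row 0: .......  (7 black, running=7)
  Row 1: .......  (7 black, running=14)
  Row 2: #.#.#.#  (3 black, running=17)
  Row 3: .#.#.#.  (4 black, running=21)
  Row 4: #.##.##  (2 black, running=23)
  Row 5: ###.##.  (2 black, running=25)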